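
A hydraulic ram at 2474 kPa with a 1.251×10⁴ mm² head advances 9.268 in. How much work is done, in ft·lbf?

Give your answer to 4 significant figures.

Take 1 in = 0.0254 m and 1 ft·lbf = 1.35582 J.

5374 ft·lbf

2474 kPa → 2.474×10⁶ Pa
1.251×10⁴ mm² → 0.01251 m²
F = P × A = 2.474×10⁶ × 0.01251 = 30949.7 N
9.268 in → 0.235407 m
W = F × d = 30949.7 × 0.235407 = 7285.78 J
In ft·lbf: 7285.78 / 1.35582 = 5373.71 ft·lbf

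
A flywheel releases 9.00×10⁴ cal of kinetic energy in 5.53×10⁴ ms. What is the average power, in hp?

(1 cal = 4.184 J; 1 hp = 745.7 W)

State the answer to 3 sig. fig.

9.00×10⁴ cal × 4.184 → 376560 J
5.53×10⁴ ms × 0.001 → 55.3 s
P = E / t = 376560 J / 55.3 s = 6809.4 W
6809.4 W ÷ (745.7 W/hp) = 9.13155 hp

9.13 hp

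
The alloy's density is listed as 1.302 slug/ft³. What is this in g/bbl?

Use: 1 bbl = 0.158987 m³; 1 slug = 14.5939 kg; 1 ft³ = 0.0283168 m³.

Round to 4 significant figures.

1.067×10⁵ g/bbl

1.302 slug/ft³ × 14.5939 kg/slug ÷ 0.0283168 m³/ft³ = 671.024 kg/m³
671.024 kg/m³ ÷ 0.001 kg/g × 0.158987 m³/bbl = 106684 g/bbl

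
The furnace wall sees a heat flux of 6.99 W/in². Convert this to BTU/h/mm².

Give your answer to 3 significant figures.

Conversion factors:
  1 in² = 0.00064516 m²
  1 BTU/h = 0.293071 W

0.0370 BTU/h/mm²

6.99 W/in² ÷ 0.00064516 m²/in² = 10834.5 W/m²
10834.5 W/m² ÷ 0.293071 W/BTU/h × 10⁻⁶ m²/mm² = 0.0369689 BTU/h/mm²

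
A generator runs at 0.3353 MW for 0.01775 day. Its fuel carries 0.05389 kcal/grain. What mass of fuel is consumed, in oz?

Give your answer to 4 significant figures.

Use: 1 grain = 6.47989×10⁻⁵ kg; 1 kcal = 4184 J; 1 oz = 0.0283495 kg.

0.3353 MW → 335300 W
0.01775 day → 1533.6 s
E = P × t = 335300 × 1533.6 = 5.14216×10⁸ J
0.05389 kcal/grain → 3.47962×10⁶ J/kg
m = E / e_s = 5.14216×10⁸ / 3.47962×10⁶ = 147.779 kg
In oz: 147.779 / 0.0283495 = 5212.76 oz

5213 oz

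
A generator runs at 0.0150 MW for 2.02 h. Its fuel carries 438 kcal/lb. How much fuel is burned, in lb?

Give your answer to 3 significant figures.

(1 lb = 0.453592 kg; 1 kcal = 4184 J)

59.5 lb

0.0150 MW → 15000 W
2.02 h → 7272 s
E = P × t = 15000 × 7272 = 1.0908×10⁸ J
438 kcal/lb → 4.04018×10⁶ J/kg
m = E / e_s = 1.0908×10⁸ / 4.04018×10⁶ = 26.9988 kg
In lb: 26.9988 / 0.453592 = 59.5222 lb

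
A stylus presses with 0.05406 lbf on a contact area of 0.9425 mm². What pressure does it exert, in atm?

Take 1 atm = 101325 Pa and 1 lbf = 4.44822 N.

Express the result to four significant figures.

2.518 atm

0.05406 lbf × 4.44822 = 0.240471 N
0.9425 mm² × 10⁻⁶ = 9.425×10⁻⁷ m²
P = F / A = 0.240471 N / 9.425×10⁻⁷ m² = 255142 Pa
255142 Pa ÷ (101325 Pa/atm) = 2.51806 atm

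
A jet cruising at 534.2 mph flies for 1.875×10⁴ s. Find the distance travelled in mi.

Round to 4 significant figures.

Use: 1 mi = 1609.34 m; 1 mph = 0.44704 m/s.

534.2 mph × 0.44704 = 238.809 m/s
d = v × t = 238.809 m/s × 18750 s = 4.47767×10⁶ m
4.47767×10⁶ m ÷ (1609.34 m/mi) = 2782.3 mi

2782 mi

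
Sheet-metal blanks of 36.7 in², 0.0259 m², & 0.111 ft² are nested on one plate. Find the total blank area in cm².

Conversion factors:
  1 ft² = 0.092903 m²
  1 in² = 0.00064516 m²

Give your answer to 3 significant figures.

599 cm²

36.7 in² × 0.00064516 = 0.0236774 m²
0.0259 m² (already m²)
0.111 ft² × 0.092903 = 0.0103122 m²
Total: 0.0236774 + 0.0259 + 0.0103122 = 0.0598896 m²
In cm²: 0.0598896 / 0.0001 = 598.896 cm²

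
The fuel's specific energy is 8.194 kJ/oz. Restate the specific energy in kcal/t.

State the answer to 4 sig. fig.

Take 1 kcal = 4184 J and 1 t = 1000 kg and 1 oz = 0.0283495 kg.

8.194 kJ/oz × 1000 J/kJ ÷ 0.0283495 kg/oz = 289035 J/kg
289035 J/kg ÷ 4184 J/kcal × 1000 kg/t = 69081 kcal/t

6.908×10⁴ kcal/t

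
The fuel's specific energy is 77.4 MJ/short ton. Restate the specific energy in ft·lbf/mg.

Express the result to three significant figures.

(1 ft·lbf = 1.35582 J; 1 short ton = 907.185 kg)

77.4 MJ/short ton × 1000000 J/MJ ÷ 907.185 kg/short ton = 85318.9 J/kg
85318.9 J/kg ÷ 1.35582 J/ft·lbf × 10⁻⁶ kg/mg = 0.0629279 ft·lbf/mg

0.0629 ft·lbf/mg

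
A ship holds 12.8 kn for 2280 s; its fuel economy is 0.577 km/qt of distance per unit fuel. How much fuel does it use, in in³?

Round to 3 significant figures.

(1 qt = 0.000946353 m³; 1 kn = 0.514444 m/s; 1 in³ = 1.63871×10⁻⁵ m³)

1500 in³

12.8 kn → 6.58488 m/s
d = v × t = 6.58488 × 2280 = 15013.5 m
0.577 km/qt → 609709 m/m³
V = d / (distance per unit fuel) = 15013.5 / 609709 = 0.024624 m³
In in³: 0.024624 / 1.63871×10⁻⁵ = 1502.65 in³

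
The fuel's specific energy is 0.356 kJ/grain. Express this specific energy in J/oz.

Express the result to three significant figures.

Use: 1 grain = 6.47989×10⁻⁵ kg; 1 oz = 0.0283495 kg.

0.356 kJ/grain × 1000 J/kJ ÷ 6.47989×10⁻⁵ kg/grain = 5.49392×10⁶ J/kg
5.49392×10⁶ J/kg × 0.0283495 kg/oz = 155750 J/oz

1.56×10⁵ J/oz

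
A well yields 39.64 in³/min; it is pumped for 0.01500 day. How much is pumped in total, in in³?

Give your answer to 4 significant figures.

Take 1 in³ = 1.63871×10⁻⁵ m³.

856.2 in³

39.64 in³/min → 1.08264×10⁻⁵ m³/s
0.01500 day → 1296 s
V = Q × t = 1.08264×10⁻⁵ × 1296 = 0.014031 m³
In in³: 0.014031 / 1.63871×10⁻⁵ = 856.222 in³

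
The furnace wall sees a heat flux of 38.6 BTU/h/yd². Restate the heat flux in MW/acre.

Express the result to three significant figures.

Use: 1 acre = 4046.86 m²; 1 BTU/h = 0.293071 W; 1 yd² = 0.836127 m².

0.0548 MW/acre

38.6 BTU/h/yd² × 0.293071 W/BTU/h ÷ 0.836127 m²/yd² = 13.5297 W/m²
13.5297 W/m² ÷ 1000000 W/MW × 4046.86 m²/acre = 0.0547528 MW/acre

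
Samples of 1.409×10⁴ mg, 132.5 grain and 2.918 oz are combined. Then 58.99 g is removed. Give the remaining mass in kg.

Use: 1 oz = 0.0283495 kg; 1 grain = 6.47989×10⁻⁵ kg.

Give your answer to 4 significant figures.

0.04641 kg

1.409×10⁴ mg × 10⁻⁶ = 0.01409 kg
132.5 grain × 6.47989×10⁻⁵ = 0.00858585 kg
2.918 oz × 0.0283495 = 0.0827238 kg
58.99 g × 0.001 = 0.05899 kg
Net: 0.01409 + 0.00858585 + 0.0827238 − 0.05899 = 0.0464096 kg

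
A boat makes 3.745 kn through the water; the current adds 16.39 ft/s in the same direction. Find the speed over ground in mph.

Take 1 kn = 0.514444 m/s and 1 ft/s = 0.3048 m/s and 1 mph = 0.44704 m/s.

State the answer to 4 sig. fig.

3.745 kn × 0.514444 = 1.92659 m/s
16.39 ft/s × 0.3048 = 4.99567 m/s
Total: 1.92659 + 4.99567 = 6.92226 m/s
In mph: 6.92226 / 0.44704 = 15.4847 mph

15.48 mph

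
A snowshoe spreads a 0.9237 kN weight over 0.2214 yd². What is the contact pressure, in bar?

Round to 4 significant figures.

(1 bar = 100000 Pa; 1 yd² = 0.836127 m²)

0.04990 bar

0.9237 kN × 1000 = 923.7 N
0.2214 yd² × 0.836127 = 0.185119 m²
P = F / A = 923.7 N / 0.185119 m² = 4989.76 Pa
4989.76 Pa ÷ (100000 Pa/bar) = 0.0498976 bar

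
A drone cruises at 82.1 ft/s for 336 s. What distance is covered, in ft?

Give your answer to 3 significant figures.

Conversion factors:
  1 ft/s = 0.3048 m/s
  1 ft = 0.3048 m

2.76×10⁴ ft

82.1 ft/s × 0.3048 → 25.0241 m/s
d = v × t = 25.0241 m/s × 336 s = 8408.1 m
8408.1 m ÷ (0.3048 m/ft) = 27585.6 ft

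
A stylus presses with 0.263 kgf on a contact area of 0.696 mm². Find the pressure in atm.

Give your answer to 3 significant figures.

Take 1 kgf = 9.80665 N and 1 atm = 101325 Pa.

36.6 atm

0.263 kgf × 9.80665 = 2.57915 N
0.696 mm² × 10⁻⁶ = 6.96×10⁻⁷ m²
P = F / A = 2.57915 N / 6.96×10⁻⁷ m² = 3.70568×10⁶ Pa
3.70568×10⁶ Pa ÷ (101325 Pa/atm) = 36.5722 atm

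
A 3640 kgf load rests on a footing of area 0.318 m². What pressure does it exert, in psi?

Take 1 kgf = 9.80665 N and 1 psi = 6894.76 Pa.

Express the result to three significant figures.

16.3 psi

3640 kgf × 9.80665 = 35696.2 N
P = F / A = 35696.2 N / 0.318 m² = 112252 Pa
112252 Pa ÷ (6894.76 Pa/psi) = 16.2808 psi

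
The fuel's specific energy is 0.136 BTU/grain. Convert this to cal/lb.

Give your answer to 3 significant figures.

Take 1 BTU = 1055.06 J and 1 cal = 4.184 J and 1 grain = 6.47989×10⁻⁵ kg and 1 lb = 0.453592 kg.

0.136 BTU/grain × 1055.06 J/BTU ÷ 6.47989×10⁻⁵ kg/grain = 2.21436×10⁶ J/kg
2.21436×10⁶ J/kg ÷ 4.184 J/cal × 0.453592 kg/lb = 240061 cal/lb

2.40×10⁵ cal/lb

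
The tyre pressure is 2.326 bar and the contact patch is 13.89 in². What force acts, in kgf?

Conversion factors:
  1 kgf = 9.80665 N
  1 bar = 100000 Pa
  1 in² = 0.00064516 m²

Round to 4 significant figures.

212.5 kgf

2.326 bar × 100000 = 232600 Pa
13.89 in² × 0.00064516 = 0.00896127 m²
F = P × A = 232600 Pa × 0.00896127 m² = 2084.39 N
2084.39 N ÷ (9.80665 N/kgf) = 212.549 kgf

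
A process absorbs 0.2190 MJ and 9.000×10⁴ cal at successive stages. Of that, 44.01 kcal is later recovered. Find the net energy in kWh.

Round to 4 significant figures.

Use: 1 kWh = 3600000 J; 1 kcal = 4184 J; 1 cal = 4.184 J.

0.1143 kWh

0.2190 MJ × 1000000 = 219000 J
9.000×10⁴ cal × 4.184 = 376560 J
44.01 kcal × 4184 = 184138 J
Result: 219000 + 376560 − 184138 = 411422 J
In kWh: 411422 / 3600000 = 0.114284 kWh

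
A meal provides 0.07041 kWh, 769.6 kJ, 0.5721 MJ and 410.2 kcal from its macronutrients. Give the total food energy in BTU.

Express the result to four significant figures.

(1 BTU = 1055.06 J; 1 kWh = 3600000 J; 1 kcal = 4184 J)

3139 BTU

0.07041 kWh × 3600000 = 253476 J
769.6 kJ × 1000 = 769600 J
0.5721 MJ × 1000000 = 572100 J
410.2 kcal × 4184 = 1.71628×10⁶ J
Sum: 253476 + 769600 + 572100 + 1.71628×10⁶ = 3.31146×10⁶ J
In BTU: 3.31146×10⁶ / 1055.06 = 3138.65 BTU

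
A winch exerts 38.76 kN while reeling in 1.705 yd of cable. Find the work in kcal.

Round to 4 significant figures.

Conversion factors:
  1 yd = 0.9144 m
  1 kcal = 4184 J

38.76 kN × 1000 = 38760 N
1.705 yd × 0.9144 = 1.55905 m
W = F × d = 38760 N × 1.55905 m = 60428.8 J
60428.8 J ÷ (4184 J/kcal) = 14.4428 kcal

14.44 kcal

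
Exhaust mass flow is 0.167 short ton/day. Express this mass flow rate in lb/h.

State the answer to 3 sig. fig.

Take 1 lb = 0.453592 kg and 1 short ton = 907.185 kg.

0.167 short ton/day × 907.185 kg/short ton ÷ 86400 s/day = 0.00175347 kg/s
0.00175347 kg/s ÷ 0.453592 kg/lb × 3600 s/h = 13.9167 lb/h

13.9 lb/h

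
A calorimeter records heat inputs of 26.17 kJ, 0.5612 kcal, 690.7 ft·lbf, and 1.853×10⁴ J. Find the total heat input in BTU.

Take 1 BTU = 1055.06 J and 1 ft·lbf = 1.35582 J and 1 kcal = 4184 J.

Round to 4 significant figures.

26.17 kJ × 1000 → 26170 J
0.5612 kcal × 4184 → 2348.06 J
690.7 ft·lbf × 1.35582 → 936.465 J
1.853×10⁴ J (already J)
Combined: 26170 + 2348.06 + 936.465 + 18530 = 47984.5 J
In BTU: 47984.5 / 1055.06 = 45.4804 BTU

45.48 BTU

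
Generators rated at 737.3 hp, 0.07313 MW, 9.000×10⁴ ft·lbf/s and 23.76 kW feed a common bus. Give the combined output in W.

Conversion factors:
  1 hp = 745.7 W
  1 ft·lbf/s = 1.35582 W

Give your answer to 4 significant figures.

7.687×10⁵ W

737.3 hp × 745.7 → 549805 W
0.07313 MW × 1000000 → 73130 W
9.000×10⁴ ft·lbf/s × 1.35582 → 122024 W
23.76 kW × 1000 → 23760 W
Total: 549805 + 73130 + 122024 + 23760 = 768719 W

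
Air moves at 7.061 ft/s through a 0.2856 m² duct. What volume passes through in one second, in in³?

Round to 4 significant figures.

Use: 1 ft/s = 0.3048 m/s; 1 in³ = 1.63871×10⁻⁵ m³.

7.061 ft/s × 0.3048 = 2.15219 m/s
V = v × A × t = 2.15219 m/s × 0.2856 m² × 1 s = 0.614665 m³
0.614665 m³ ÷ (1.63871×10⁻⁵ m³/in³) = 37509.1 in³

3.751×10⁴ in³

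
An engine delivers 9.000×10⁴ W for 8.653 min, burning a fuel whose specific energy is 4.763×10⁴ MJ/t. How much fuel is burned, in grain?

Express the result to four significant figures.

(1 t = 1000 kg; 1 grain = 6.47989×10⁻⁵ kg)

8.653 min → 519.18 s
E = P × t = 90000 × 519.18 = 4.67262×10⁷ J
4.763×10⁴ MJ/t → 4.763×10⁷ J/kg
m = E / e_s = 4.67262×10⁷ / 4.763×10⁷ = 0.981025 kg
In grain: 0.981025 / 6.47989×10⁻⁵ = 15139.5 grain

1.514×10⁴ grain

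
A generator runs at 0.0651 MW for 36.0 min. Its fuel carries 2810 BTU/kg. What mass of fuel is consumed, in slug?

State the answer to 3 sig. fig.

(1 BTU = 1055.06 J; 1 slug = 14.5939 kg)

0.0651 MW → 65100 W
36.0 min → 2160 s
E = P × t = 65100 × 2160 = 1.40616×10⁸ J
2810 BTU/kg → 2.96472×10⁶ J/kg
m = E / e_s = 1.40616×10⁸ / 2.96472×10⁶ = 47.4298 kg
In slug: 47.4298 / 14.5939 = 3.24997 slug

3.25 slug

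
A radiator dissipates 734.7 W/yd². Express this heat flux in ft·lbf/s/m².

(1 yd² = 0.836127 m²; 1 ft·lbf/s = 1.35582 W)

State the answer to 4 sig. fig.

648.1 ft·lbf/s/m²

734.7 W/yd² ÷ 0.836127 m²/yd² = 878.694 W/m²
878.694 W/m² ÷ 1.35582 W/ft·lbf/s = 648.09 ft·lbf/s/m²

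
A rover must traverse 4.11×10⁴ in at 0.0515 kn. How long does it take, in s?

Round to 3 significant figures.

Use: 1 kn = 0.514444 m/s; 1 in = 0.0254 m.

4.11×10⁴ in × 0.0254 = 1043.94 m
0.0515 kn × 0.514444 = 0.0264939 m/s
t = d / v = 1043.94 m / 0.0264939 m/s = 39403 s

3.94×10⁴ s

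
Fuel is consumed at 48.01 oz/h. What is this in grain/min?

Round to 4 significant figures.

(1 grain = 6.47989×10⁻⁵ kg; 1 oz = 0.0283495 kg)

350.1 grain/min

48.01 oz/h × 0.0283495 kg/oz ÷ 3600 s/h = 3.78072×10⁻⁴ kg/s
3.78072×10⁻⁴ kg/s ÷ 6.47989×10⁻⁵ kg/grain × 60 s/min = 350.073 grain/min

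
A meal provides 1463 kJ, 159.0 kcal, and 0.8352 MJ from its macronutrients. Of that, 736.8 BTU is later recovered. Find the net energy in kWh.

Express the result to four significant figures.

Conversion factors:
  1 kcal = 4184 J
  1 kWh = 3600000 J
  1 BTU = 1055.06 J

1463 kJ × 1000 = 1.463×10⁶ J
159.0 kcal × 4184 = 665256 J
0.8352 MJ × 1000000 = 835200 J
736.8 BTU × 1055.06 = 777368 J
Net: 1.463×10⁶ + 665256 + 835200 − 777368 = 2.18609×10⁶ J
In kWh: 2.18609×10⁶ / 3600000 = 0.607247 kWh

0.6072 kWh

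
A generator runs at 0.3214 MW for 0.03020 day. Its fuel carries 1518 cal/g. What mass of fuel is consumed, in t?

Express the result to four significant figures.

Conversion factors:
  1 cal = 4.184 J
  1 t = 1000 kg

0.1320 t

0.3214 MW → 321400 W
0.03020 day → 2609.28 s
E = P × t = 321400 × 2609.28 = 8.38623×10⁸ J
1518 cal/g → 6.35131×10⁶ J/kg
m = E / e_s = 8.38623×10⁸ / 6.35131×10⁶ = 132.039 kg
In t: 132.039 / 1000 = 0.132039 t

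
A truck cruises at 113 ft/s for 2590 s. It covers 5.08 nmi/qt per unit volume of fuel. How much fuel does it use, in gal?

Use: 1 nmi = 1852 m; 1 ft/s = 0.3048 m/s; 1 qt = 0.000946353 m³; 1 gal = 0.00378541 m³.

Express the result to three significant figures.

2.37 gal

113 ft/s → 34.4424 m/s
d = v × t = 34.4424 × 2590 = 89205.8 m
5.08 nmi/qt → 9.94149×10⁶ m/m³
V = d / (distance per unit fuel) = 89205.8 / 9.94149×10⁶ = 0.00897308 m³
In gal: 0.00897308 / 0.00378541 = 2.37044 gal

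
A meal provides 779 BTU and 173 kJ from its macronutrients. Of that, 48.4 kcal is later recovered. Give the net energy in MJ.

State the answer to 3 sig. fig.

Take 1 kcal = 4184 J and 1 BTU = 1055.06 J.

779 BTU × 1055.06 → 821892 J
173 kJ × 1000 → 173000 J
48.4 kcal × 4184 → 202506 J
Result: 821892 + 173000 − 202506 = 792386 J
In MJ: 792386 / 1000000 = 0.792386 MJ

0.792 MJ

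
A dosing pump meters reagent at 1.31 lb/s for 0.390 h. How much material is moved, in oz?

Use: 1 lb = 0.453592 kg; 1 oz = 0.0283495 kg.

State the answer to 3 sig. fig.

2.94×10⁴ oz

1.31 lb/s → 0.594206 kg/s
0.390 h → 1404 s
m = ṁ × t = 0.594206 × 1404 = 834.265 kg
In oz: 834.265 / 0.0283495 = 29427.9 oz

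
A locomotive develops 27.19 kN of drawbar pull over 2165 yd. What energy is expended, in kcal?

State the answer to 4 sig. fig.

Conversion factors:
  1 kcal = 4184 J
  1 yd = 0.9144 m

1.287×10⁴ kcal

27.19 kN × 1000 → 27190 N
2165 yd × 0.9144 → 1979.68 m
W = F × d = 27190 N × 1979.68 m = 5.38275×10⁷ J
5.38275×10⁷ J ÷ (4184 J/kcal) = 12865.1 kcal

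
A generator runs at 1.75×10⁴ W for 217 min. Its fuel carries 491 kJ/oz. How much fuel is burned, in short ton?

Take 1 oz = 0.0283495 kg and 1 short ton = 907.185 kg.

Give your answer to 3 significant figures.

0.0145 short ton

217 min → 13020 s
E = P × t = 17500 × 13020 = 2.2785×10⁸ J
491 kJ/oz → 1.73195×10⁷ J/kg
m = E / e_s = 2.2785×10⁸ / 1.73195×10⁷ = 13.1557 kg
In short ton: 13.1557 / 907.185 = 0.0145017 short ton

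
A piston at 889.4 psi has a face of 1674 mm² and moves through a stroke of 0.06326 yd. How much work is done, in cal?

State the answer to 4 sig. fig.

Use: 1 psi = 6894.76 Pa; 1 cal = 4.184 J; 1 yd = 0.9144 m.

141.9 cal

889.4 psi → 6.1322×10⁶ Pa
1674 mm² → 0.001674 m²
F = P × A = 6.1322×10⁶ × 0.001674 = 10265.3 N
0.06326 yd → 0.0578449 m
W = F × d = 10265.3 × 0.0578449 = 593.795 J
In cal: 593.795 / 4.184 = 141.92 cal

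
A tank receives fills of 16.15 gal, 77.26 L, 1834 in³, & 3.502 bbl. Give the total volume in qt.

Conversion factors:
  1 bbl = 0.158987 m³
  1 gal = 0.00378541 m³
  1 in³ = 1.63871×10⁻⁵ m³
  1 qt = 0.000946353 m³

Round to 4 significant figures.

16.15 gal × 0.00378541 → 0.0611344 m³
77.26 L × 0.001 → 0.07726 m³
1834 in³ × 1.63871×10⁻⁵ → 0.0300539 m³
3.502 bbl × 0.158987 → 0.556772 m³
Sum: 0.0611344 + 0.07726 + 0.0300539 + 0.556772 = 0.72522 m³
In qt: 0.72522 / 0.000946353 = 766.331 qt

766.3 qt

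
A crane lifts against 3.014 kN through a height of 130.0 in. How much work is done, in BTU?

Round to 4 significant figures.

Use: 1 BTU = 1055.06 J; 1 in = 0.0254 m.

3.014 kN × 1000 → 3014 N
130.0 in × 0.0254 → 3.302 m
W = F × d = 3014 N × 3.302 m = 9952.23 J
9952.23 J ÷ (1055.06 J/BTU) = 9.43286 BTU

9.433 BTU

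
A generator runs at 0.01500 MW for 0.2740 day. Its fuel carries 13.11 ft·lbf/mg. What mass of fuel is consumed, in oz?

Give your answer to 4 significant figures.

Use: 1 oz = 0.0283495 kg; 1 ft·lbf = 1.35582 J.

0.01500 MW → 15000 W
0.2740 day → 23673.6 s
E = P × t = 15000 × 23673.6 = 3.55104×10⁸ J
13.11 ft·lbf/mg → 1.77748×10⁷ J/kg
m = E / e_s = 3.55104×10⁸ / 1.77748×10⁷ = 19.9779 kg
In oz: 19.9779 / 0.0283495 = 704.7 oz

704.7 oz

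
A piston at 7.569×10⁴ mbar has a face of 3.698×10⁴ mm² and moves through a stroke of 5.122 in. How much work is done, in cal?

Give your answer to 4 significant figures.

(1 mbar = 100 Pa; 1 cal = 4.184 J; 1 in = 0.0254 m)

7.569×10⁴ mbar → 7.569×10⁶ Pa
3.698×10⁴ mm² → 0.03698 m²
F = P × A = 7.569×10⁶ × 0.03698 = 279902 N
5.122 in → 0.130099 m
W = F × d = 279902 × 0.130099 = 36415 J
In cal: 36415 / 4.184 = 8703.39 cal

8703 cal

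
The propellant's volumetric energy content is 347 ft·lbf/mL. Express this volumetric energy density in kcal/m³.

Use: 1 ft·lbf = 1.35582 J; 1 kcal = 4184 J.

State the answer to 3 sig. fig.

1.12×10⁵ kcal/m³

347 ft·lbf/mL × 1.35582 J/ft·lbf ÷ 10⁻⁶ m³/mL = 4.7047×10⁸ J/m³
4.7047×10⁸ J/m³ ÷ 4184 J/kcal = 112445 kcal/m³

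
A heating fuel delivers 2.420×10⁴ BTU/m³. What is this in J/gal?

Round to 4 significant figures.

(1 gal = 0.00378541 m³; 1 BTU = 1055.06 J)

9.665×10⁴ J/gal

2.420×10⁴ BTU/m³ × 1055.06 J/BTU = 2.55325×10⁷ J/m³
2.55325×10⁷ J/m³ × 0.00378541 m³/gal = 96651 J/gal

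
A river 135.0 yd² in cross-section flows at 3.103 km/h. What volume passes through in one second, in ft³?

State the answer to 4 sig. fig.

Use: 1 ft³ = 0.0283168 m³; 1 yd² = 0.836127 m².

3436 ft³

3.103 km/h × (1/3.6) = 0.861944 m/s
135.0 yd² × 0.836127 = 112.877 m²
V = v × A × t = 0.861944 m/s × 112.877 m² × 1 s = 97.2937 m³
97.2937 m³ ÷ (0.0283168 m³/ft³) = 3435.9 ft³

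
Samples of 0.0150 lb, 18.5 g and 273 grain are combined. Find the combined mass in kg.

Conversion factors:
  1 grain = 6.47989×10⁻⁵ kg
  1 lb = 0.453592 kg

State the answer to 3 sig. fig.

0.0150 lb × 0.453592 = 0.00680388 kg
18.5 g × 0.001 = 0.0185 kg
273 grain × 6.47989×10⁻⁵ = 0.0176901 kg
Sum: 0.00680388 + 0.0185 + 0.0176901 = 0.042994 kg

0.0430 kg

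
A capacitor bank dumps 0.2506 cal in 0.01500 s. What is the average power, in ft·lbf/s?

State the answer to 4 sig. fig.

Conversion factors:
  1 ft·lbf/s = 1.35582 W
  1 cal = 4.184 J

0.2506 cal × 4.184 → 1.04851 J
P = E / t = 1.04851 J / 0.015 s = 69.9007 W
69.9007 W ÷ (1.35582 W/ft·lbf/s) = 51.556 ft·lbf/s

51.56 ft·lbf/s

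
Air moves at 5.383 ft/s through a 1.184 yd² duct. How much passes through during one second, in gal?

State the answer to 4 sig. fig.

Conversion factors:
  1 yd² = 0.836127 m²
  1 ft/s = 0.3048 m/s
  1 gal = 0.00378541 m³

5.383 ft/s × 0.3048 → 1.64074 m/s
1.184 yd² × 0.836127 → 0.989974 m²
V = v × A × t = 1.64074 m/s × 0.989974 m² × 1 s = 1.62429 m³
1.62429 m³ ÷ (0.00378541 m³/gal) = 429.092 gal

429.1 gal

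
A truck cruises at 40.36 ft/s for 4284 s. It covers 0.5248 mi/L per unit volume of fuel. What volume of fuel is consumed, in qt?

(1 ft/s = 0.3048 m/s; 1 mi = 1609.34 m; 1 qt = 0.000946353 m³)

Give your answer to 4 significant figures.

65.94 qt

40.36 ft/s → 12.3017 m/s
d = v × t = 12.3017 × 4284 = 52700.5 m
0.5248 mi/L → 844582 m/m³
V = d / (distance per unit fuel) = 52700.5 / 844582 = 0.0623983 m³
In qt: 0.0623983 / 0.000946353 = 65.9355 qt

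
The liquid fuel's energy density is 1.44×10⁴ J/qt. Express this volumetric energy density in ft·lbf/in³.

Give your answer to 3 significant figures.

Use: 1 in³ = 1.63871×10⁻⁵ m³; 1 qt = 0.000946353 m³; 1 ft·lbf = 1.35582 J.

184 ft·lbf/in³

1.44×10⁴ J/qt ÷ 0.000946353 m³/qt = 1.52163×10⁷ J/m³
1.52163×10⁷ J/m³ ÷ 1.35582 J/ft·lbf × 1.63871×10⁻⁵ m³/in³ = 183.912 ft·lbf/in³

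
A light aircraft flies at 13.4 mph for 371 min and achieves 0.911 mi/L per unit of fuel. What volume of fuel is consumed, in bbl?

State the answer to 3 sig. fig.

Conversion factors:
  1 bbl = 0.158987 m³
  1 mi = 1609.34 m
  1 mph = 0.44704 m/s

0.572 bbl

13.4 mph → 5.99034 m/s
371 min → 22260 s
d = v × t = 5.99034 × 22260 = 133345 m
0.911 mi/L → 1.46611×10⁶ m/m³
V = d / (distance per unit fuel) = 133345 / 1.46611×10⁶ = 0.0909516 m³
In bbl: 0.0909516 / 0.158987 = 0.572069 bbl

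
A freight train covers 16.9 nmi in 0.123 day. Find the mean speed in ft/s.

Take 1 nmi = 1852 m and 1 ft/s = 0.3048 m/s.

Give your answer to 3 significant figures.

9.66 ft/s

16.9 nmi × 1852 = 31298.8 m
0.123 day × 86400 = 10627.2 s
v = d / t = 31298.8 m / 10627.2 s = 2.94516 m/s
2.94516 m/s ÷ (0.3048 m/s/ft/s) = 9.6626 ft/s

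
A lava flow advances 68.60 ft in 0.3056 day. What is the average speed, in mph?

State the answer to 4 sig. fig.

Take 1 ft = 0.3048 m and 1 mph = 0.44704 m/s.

68.60 ft × 0.3048 = 20.9093 m
0.3056 day × 86400 = 26403.8 s
v = d / t = 20.9093 m / 26403.8 s = 7.91905×10⁻⁴ m/s
7.91905×10⁻⁴ m/s ÷ (0.44704 m/s/mph) = 0.00177144 mph

0.001771 mph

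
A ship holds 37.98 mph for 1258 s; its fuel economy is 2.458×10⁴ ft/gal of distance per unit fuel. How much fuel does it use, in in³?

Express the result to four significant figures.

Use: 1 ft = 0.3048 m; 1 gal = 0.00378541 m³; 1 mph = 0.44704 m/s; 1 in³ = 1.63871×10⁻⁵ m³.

37.98 mph → 16.9786 m/s
d = v × t = 16.9786 × 1258 = 21359.1 m
2.458×10⁴ ft/gal → 1.97917×10⁶ m/m³
V = d / (distance per unit fuel) = 21359.1 / 1.97917×10⁶ = 0.0107919 m³
In in³: 0.0107919 / 1.63871×10⁻⁵ = 658.561 in³

658.6 in³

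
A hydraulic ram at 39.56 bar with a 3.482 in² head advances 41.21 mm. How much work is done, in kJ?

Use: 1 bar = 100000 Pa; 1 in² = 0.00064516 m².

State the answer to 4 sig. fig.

39.56 bar → 3.956×10⁶ Pa
3.482 in² → 0.00224645 m²
F = P × A = 3.956×10⁶ × 0.00224645 = 8886.96 N
41.21 mm → 0.04121 m
W = F × d = 8886.96 × 0.04121 = 366.232 J
In kJ: 366.232 / 1000 = 0.366232 kJ

0.3662 kJ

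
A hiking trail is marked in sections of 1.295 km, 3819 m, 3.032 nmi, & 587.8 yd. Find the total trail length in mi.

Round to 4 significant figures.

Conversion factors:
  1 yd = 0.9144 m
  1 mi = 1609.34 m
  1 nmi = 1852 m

1.295 km × 1000 = 1295 m
3819 m (already m)
3.032 nmi × 1852 = 5615.26 m
587.8 yd × 0.9144 = 537.484 m
Combined: 1295 + 3819 + 5615.26 + 537.484 = 11266.7 m
In mi: 11266.7 / 1609.34 = 7.00082 mi

7.001 mi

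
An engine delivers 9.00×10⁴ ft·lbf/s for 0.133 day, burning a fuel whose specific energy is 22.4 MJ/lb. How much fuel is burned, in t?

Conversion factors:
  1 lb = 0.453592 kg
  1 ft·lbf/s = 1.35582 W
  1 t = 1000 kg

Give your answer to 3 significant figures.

0.0284 t

9.00×10⁴ ft·lbf/s → 122024 W
0.133 day → 11491.2 s
E = P × t = 122024 × 11491.2 = 1.4022×10⁹ J
22.4 MJ/lb → 4.93836×10⁷ J/kg
m = E / e_s = 1.4022×10⁹ / 4.93836×10⁷ = 28.394 kg
In t: 28.394 / 1000 = 0.028394 t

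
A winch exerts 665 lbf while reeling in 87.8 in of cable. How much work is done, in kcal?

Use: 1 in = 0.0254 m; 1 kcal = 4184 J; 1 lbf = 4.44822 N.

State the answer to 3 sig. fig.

665 lbf × 4.44822 → 2958.07 N
87.8 in × 0.0254 → 2.23012 m
W = F × d = 2958.07 N × 2.23012 m = 6596.85 J
6596.85 J ÷ (4184 J/kcal) = 1.57668 kcal

1.58 kcal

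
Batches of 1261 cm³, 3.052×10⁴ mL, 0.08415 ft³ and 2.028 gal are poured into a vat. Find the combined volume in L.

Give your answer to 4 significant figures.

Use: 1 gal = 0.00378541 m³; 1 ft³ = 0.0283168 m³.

1261 cm³ × 10⁻⁶ = 0.001261 m³
3.052×10⁴ mL × 10⁻⁶ = 0.03052 m³
0.08415 ft³ × 0.0283168 = 0.00238286 m³
2.028 gal × 0.00378541 = 0.00767681 m³
Total: 0.001261 + 0.03052 + 0.00238286 + 0.00767681 = 0.0418407 m³
In L: 0.0418407 / 0.001 = 41.8407 L

41.84 L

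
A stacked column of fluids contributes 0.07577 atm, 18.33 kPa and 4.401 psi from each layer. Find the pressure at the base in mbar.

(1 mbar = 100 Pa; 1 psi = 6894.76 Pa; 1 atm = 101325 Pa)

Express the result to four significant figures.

0.07577 atm × 101325 = 7677.4 Pa
18.33 kPa × 1000 = 18330 Pa
4.401 psi × 6894.76 = 30343.8 Pa
Sum: 7677.4 + 18330 + 30343.8 = 56351.2 Pa
In mbar: 56351.2 / 100 = 563.512 mbar

563.5 mbar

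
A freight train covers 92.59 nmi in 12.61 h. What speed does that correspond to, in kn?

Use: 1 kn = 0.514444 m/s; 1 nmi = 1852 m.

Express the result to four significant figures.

92.59 nmi × 1852 → 171477 m
12.61 h × 3600 → 45396 s
v = d / t = 171477 m / 45396 s = 3.77736 m/s
3.77736 m/s ÷ (0.514444 m/s/kn) = 7.34261 kn

7.343 kn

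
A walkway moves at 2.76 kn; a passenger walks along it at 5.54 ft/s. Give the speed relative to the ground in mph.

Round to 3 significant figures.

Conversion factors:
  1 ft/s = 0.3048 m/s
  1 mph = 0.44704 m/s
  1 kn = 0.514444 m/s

6.95 mph

2.76 kn × 0.514444 → 1.41987 m/s
5.54 ft/s × 0.3048 → 1.68859 m/s
Sum: 1.41987 + 1.68859 = 3.10846 m/s
In mph: 3.10846 / 0.44704 = 6.95343 mph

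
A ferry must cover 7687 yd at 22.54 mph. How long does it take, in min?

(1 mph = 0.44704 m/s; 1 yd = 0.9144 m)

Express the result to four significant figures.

11.63 min

7687 yd × 0.9144 = 7028.99 m
22.54 mph × 0.44704 = 10.0763 m/s
t = d / v = 7028.99 m / 10.0763 m/s = 697.576 s
697.576 s ÷ (60 s/min) = 11.6263 min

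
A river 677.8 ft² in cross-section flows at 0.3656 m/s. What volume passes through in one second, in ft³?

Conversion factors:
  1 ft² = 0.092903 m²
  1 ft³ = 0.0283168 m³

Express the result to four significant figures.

677.8 ft² × 0.092903 → 62.9697 m²
V = v × A × t = 0.3656 m/s × 62.9697 m² × 1 s = 23.0217 m³
23.0217 m³ ÷ (0.0283168 m³/ft³) = 813.005 ft³

813.0 ft³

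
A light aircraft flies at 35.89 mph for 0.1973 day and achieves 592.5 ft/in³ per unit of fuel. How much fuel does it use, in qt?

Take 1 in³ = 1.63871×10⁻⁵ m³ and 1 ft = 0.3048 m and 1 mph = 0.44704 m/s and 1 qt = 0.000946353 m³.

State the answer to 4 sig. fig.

35.89 mph → 16.0443 m/s
0.1973 day → 17046.7 s
d = v × t = 16.0443 × 17046.7 = 273502 m
592.5 ft/in³ → 1.10205×10⁷ m/m³
V = d / (distance per unit fuel) = 273502 / 1.10205×10⁷ = 0.0248176 m³
In qt: 0.0248176 / 0.000946353 = 26.2245 qt

26.22 qt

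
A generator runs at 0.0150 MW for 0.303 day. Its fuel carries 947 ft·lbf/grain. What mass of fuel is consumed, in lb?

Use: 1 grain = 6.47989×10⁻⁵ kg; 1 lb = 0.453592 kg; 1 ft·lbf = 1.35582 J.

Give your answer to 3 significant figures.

43.7 lb

0.0150 MW → 15000 W
0.303 day → 26179.2 s
E = P × t = 15000 × 26179.2 = 3.92688×10⁸ J
947 ft·lbf/grain → 1.98146×10⁷ J/kg
m = E / e_s = 3.92688×10⁸ / 1.98146×10⁷ = 19.8181 kg
In lb: 19.8181 / 0.453592 = 43.6915 lb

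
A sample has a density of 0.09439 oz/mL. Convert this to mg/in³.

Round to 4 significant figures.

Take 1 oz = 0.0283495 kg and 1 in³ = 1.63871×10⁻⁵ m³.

0.09439 oz/mL × 0.0283495 kg/oz ÷ 10⁻⁶ m³/mL = 2675.91 kg/m³
2675.91 kg/m³ ÷ 10⁻⁶ kg/mg × 1.63871×10⁻⁵ m³/in³ = 43850.4 mg/in³

4.385×10⁴ mg/in³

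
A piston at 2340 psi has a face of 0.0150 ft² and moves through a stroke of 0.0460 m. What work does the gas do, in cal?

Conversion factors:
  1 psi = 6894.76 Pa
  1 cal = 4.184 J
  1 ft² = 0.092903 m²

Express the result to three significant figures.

247 cal

2340 psi → 1.61337×10⁷ Pa
0.0150 ft² → 0.00139354 m²
F = P × A = 1.61337×10⁷ × 0.00139354 = 22483 N
W = F × d = 22483 × 0.046 = 1034.22 J
In cal: 1034.22 / 4.184 = 247.185 cal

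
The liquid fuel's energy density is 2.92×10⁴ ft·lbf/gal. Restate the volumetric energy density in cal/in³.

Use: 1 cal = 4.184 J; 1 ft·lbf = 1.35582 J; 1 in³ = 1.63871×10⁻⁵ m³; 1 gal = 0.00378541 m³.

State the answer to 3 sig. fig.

2.92×10⁴ ft·lbf/gal × 1.35582 J/ft·lbf ÷ 0.00378541 m³/gal = 1.04586×10⁷ J/m³
1.04586×10⁷ J/m³ ÷ 4.184 J/cal × 1.63871×10⁻⁵ m³/in³ = 40.9623 cal/in³

41.0 cal/in³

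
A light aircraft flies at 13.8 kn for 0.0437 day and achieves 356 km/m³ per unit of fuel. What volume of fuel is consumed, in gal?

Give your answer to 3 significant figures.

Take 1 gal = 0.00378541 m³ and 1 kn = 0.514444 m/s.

13.8 kn → 7.09933 m/s
0.0437 day → 3775.68 s
d = v × t = 7.09933 × 3775.68 = 26804.8 m
356 km/m³ → 356000 m/m³
V = d / (distance per unit fuel) = 26804.8 / 356000 = 0.0752944 m³
In gal: 0.0752944 / 0.00378541 = 19.8907 gal

19.9 gal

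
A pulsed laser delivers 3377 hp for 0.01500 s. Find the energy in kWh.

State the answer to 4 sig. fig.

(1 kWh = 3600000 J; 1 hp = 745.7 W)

0.01049 kWh

3377 hp × 745.7 = 2.51823×10⁶ W
E = P × t = 2.51823×10⁶ W × 0.015 s = 37773.4 J
37773.4 J ÷ (3600000 J/kWh) = 0.0104926 kWh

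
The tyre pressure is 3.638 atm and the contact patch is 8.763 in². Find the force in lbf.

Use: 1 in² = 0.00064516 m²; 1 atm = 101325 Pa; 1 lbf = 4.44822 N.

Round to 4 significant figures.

3.638 atm × 101325 → 368620 Pa
8.763 in² × 0.00064516 → 0.00565354 m²
F = P × A = 368620 Pa × 0.00565354 m² = 2084.01 N
2084.01 N ÷ (4.44822 N/lbf) = 468.504 lbf

468.5 lbf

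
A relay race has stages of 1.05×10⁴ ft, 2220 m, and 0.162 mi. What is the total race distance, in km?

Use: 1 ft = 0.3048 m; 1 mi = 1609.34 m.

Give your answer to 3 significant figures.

5.68 km

1.05×10⁴ ft × 0.3048 → 3200.4 m
2220 m (already m)
0.162 mi × 1609.34 → 260.713 m
Combined: 3200.4 + 2220 + 260.713 = 5681.11 m
In km: 5681.11 / 1000 = 5.68111 km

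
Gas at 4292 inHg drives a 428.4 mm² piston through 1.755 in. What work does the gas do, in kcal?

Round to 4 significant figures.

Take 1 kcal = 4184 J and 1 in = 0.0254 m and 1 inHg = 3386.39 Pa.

4292 inHg → 1.45344×10⁷ Pa
428.4 mm² → 4.284×10⁻⁴ m²
F = P × A = 1.45344×10⁷ × 4.284×10⁻⁴ = 6226.54 N
1.755 in → 0.044577 m
W = F × d = 6226.54 × 0.044577 = 277.56 J
In kcal: 277.56 / 4184 = 0.0663384 kcal

0.06634 kcal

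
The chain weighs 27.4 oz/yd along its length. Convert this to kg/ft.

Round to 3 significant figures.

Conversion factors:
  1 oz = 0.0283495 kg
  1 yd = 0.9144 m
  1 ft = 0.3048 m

0.259 kg/ft

27.4 oz/yd × 0.0283495 kg/oz ÷ 0.9144 m/yd = 0.849493 kg/m
0.849493 kg/m × 0.3048 m/ft = 0.258925 kg/ft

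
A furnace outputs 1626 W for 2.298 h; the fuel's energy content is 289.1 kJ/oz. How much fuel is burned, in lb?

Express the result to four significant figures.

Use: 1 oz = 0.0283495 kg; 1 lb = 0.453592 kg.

2.908 lb

2.298 h → 8272.8 s
E = P × t = 1626 × 8272.8 = 1.34516×10⁷ J
289.1 kJ/oz → 1.01977×10⁷ J/kg
m = E / e_s = 1.34516×10⁷ / 1.01977×10⁷ = 1.31908 kg
In lb: 1.31908 / 0.453592 = 2.90808 lb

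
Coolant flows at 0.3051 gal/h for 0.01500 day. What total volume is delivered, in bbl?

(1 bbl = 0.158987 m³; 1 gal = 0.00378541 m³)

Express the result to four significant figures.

0.002615 bbl

0.3051 gal/h → 3.20813×10⁻⁷ m³/s
0.01500 day → 1296 s
V = Q × t = 3.20813×10⁻⁷ × 1296 = 4.15774×10⁻⁴ m³
In bbl: 4.15774×10⁻⁴ / 0.158987 = 0.00261514 bbl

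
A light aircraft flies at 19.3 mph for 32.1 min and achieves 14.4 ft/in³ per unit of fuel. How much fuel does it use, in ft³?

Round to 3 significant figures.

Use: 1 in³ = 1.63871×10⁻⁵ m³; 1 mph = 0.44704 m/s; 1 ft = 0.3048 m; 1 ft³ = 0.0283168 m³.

19.3 mph → 8.62787 m/s
32.1 min → 1926 s
d = v × t = 8.62787 × 1926 = 16617.3 m
14.4 ft/in³ → 267840 m/m³
V = d / (distance per unit fuel) = 16617.3 / 267840 = 0.0620419 m³
In ft³: 0.0620419 / 0.0283168 = 2.19099 ft³

2.19 ft³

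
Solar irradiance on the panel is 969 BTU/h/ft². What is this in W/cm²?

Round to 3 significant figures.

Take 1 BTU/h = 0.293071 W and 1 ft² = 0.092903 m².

0.306 W/cm²

969 BTU/h/ft² × 0.293071 W/BTU/h ÷ 0.092903 m²/ft² = 3056.8 W/m²
3056.8 W/m² × 0.0001 m²/cm² = 0.30568 W/cm²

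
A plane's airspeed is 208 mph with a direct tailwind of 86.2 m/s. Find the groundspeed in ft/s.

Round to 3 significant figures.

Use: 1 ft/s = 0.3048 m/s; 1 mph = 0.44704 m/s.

588 ft/s

208 mph × 0.44704 = 92.9843 m/s
86.2 m/s (already m/s)
Sum: 92.9843 + 86.2 = 179.184 m/s
In ft/s: 179.184 / 0.3048 = 587.874 ft/s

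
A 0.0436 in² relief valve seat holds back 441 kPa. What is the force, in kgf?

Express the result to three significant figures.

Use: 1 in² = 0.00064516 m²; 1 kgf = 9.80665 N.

441 kPa × 1000 → 441000 Pa
0.0436 in² × 0.00064516 → 2.8129×10⁻⁵ m²
F = P × A = 441000 Pa × 2.8129×10⁻⁵ m² = 12.4049 N
12.4049 N ÷ (9.80665 N/kgf) = 1.26495 kgf

1.26 kgf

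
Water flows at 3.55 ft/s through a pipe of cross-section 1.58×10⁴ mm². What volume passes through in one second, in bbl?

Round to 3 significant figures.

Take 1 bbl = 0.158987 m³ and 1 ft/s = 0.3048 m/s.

3.55 ft/s × 0.3048 → 1.08204 m/s
1.58×10⁴ mm² × 10⁻⁶ → 0.0158 m²
V = v × A × t = 1.08204 m/s × 0.0158 m² × 1 s = 0.0170962 m³
0.0170962 m³ ÷ (0.158987 m³/bbl) = 0.107532 bbl

0.108 bbl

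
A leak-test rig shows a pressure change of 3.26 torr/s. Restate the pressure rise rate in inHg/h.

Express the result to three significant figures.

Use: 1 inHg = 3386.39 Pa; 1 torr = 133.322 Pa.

462 inHg/h

3.26 torr/s × 133.322 Pa/torr = 434.63 Pa/s
434.63 Pa/s ÷ 3386.39 Pa/inHg × 3600 s/h = 462.046 inHg/h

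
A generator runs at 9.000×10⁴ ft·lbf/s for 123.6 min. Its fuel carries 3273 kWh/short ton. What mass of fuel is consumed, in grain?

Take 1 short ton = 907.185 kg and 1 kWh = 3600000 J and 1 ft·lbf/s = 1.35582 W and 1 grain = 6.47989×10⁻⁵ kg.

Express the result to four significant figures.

9.000×10⁴ ft·lbf/s → 122024 W
123.6 min → 7416 s
E = P × t = 122024 × 7416 = 9.0493×10⁸ J
3273 kWh/short ton → 1.29883×10⁷ J/kg
m = E / e_s = 9.0493×10⁸ / 1.29883×10⁷ = 69.6727 kg
In grain: 69.6727 / 6.47989×10⁻⁵ = 1.07521×10⁶ grain

1.075×10⁶ grain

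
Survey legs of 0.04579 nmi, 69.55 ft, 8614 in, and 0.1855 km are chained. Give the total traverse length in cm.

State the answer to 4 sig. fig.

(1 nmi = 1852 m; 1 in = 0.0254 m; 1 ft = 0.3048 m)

5.103×10⁴ cm

0.04579 nmi × 1852 = 84.8031 m
69.55 ft × 0.3048 = 21.1988 m
8614 in × 0.0254 = 218.796 m
0.1855 km × 1000 = 185.5 m
Sum: 84.8031 + 21.1988 + 218.796 + 185.5 = 510.298 m
In cm: 510.298 / 0.01 = 51029.8 cm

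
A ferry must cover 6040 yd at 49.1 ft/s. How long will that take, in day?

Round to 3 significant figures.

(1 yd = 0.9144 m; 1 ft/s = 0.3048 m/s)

0.00427 day

6040 yd × 0.9144 → 5522.98 m
49.1 ft/s × 0.3048 → 14.9657 m/s
t = d / v = 5522.98 m / 14.9657 m/s = 369.043 s
369.043 s ÷ (86400 s/day) = 0.00427133 day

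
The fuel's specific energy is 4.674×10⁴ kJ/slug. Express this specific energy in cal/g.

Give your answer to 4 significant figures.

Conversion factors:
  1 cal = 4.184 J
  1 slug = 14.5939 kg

4.674×10⁴ kJ/slug × 1000 J/kJ ÷ 14.5939 kg/slug = 3.20271×10⁶ J/kg
3.20271×10⁶ J/kg ÷ 4.184 J/cal × 0.001 kg/g = 765.466 cal/g

765.5 cal/g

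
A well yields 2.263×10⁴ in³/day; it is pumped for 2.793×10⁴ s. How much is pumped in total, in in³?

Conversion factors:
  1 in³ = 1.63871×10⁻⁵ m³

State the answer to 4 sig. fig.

7315 in³

2.263×10⁴ in³/day → 4.29213×10⁻⁶ m³/s
V = Q × t = 4.29213×10⁻⁶ × 27930 = 0.119879 m³
In in³: 0.119879 / 1.63871×10⁻⁵ = 7315.45 in³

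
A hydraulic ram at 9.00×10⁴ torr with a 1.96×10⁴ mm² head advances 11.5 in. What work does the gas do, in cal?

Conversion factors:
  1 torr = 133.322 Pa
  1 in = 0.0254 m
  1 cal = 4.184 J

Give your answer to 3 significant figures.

1.64×10⁴ cal

9.00×10⁴ torr → 1.1999×10⁷ Pa
1.96×10⁴ mm² → 0.0196 m²
F = P × A = 1.1999×10⁷ × 0.0196 = 235180 N
11.5 in → 0.2921 m
W = F × d = 235180 × 0.2921 = 68696.1 J
In cal: 68696.1 / 4.184 = 16418.8 cal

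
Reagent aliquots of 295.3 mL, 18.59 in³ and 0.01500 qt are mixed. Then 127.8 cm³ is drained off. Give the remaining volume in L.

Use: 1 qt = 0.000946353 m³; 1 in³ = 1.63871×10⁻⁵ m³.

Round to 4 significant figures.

0.4863 L

295.3 mL × 10⁻⁶ → 2.953×10⁻⁴ m³
18.59 in³ × 1.63871×10⁻⁵ → 3.04636×10⁻⁴ m³
0.01500 qt × 0.000946353 → 1.41953×10⁻⁵ m³
127.8 cm³ × 10⁻⁶ → 1.278×10⁻⁴ m³
Net: 2.953×10⁻⁴ + 3.04636×10⁻⁴ + 1.41953×10⁻⁵ − 1.278×10⁻⁴ = 4.86331×10⁻⁴ m³
In L: 4.86331×10⁻⁴ / 0.001 = 0.486331 L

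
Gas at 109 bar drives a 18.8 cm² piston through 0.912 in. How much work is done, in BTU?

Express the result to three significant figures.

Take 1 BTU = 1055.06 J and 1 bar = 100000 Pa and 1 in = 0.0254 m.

0.450 BTU

109 bar → 1.09×10⁷ Pa
18.8 cm² → 0.00188 m²
F = P × A = 1.09×10⁷ × 0.00188 = 20492 N
0.912 in → 0.0231648 m
W = F × d = 20492 × 0.0231648 = 474.693 J
In BTU: 474.693 / 1055.06 = 0.44992 BTU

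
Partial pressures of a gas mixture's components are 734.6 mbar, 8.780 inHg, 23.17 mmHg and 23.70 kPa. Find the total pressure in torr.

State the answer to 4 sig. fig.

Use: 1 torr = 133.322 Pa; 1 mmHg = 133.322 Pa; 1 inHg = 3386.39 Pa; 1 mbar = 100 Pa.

974.9 torr

734.6 mbar × 100 = 73460 Pa
8.780 inHg × 3386.39 = 29732.5 Pa
23.17 mmHg × 133.322 = 3089.07 Pa
23.70 kPa × 1000 = 23700 Pa
Combined: 73460 + 29732.5 + 3089.07 + 23700 = 129982 Pa
In torr: 129982 / 133.322 = 974.948 torr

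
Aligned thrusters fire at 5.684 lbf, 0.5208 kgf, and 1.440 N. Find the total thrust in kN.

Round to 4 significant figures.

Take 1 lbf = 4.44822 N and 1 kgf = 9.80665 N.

0.03183 kN

5.684 lbf × 4.44822 = 25.2837 N
0.5208 kgf × 9.80665 = 5.1073 N
1.440 N (already N)
Total: 25.2837 + 5.1073 + 1.44 = 31.831 N
In kN: 31.831 / 1000 = 0.031831 kN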